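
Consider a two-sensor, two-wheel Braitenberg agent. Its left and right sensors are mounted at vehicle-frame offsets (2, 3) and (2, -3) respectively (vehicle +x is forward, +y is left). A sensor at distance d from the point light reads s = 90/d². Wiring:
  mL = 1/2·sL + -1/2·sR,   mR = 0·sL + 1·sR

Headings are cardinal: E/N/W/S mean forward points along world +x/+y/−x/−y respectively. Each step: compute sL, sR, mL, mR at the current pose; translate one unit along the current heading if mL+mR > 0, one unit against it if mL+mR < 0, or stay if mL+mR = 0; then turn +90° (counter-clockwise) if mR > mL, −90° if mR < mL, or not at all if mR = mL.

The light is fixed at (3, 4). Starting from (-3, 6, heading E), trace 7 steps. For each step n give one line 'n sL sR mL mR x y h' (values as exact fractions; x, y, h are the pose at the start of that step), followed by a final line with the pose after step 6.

0 90/41 90/17 -1080/697 90/17 -3 6 E
1 9/8 9/2 -27/16 9/2 -2 6 N
2 90/49 18/17 324/833 18/17 -2 7 W
3 9 45/41 162/41 45/41 -3 7 S
4 18/13 90/89 216/1157 90/89 -3 6 W
5 45/8 9/10 189/80 9/10 -4 6 S
6 18/17 90/97 108/1649 90/97 -4 5 W
final -5 5 S

n=0: pose=(-3,6,E); sL=90/41, sR=90/17; mL=-1080/697, mR=90/17; mL+mR=2610/697 → advance +1; mR−mL=4770/697 → turn +1·90°
n=1: pose=(-2,6,N); sL=9/8, sR=9/2; mL=-27/16, mR=9/2; mL+mR=45/16 → advance +1; mR−mL=99/16 → turn +1·90°
n=2: pose=(-2,7,W); sL=90/49, sR=18/17; mL=324/833, mR=18/17; mL+mR=1206/833 → advance +1; mR−mL=558/833 → turn +1·90°
n=3: pose=(-3,7,S); sL=9, sR=45/41; mL=162/41, mR=45/41; mL+mR=207/41 → advance +1; mR−mL=-117/41 → turn -1·90°
n=4: pose=(-3,6,W); sL=18/13, sR=90/89; mL=216/1157, mR=90/89; mL+mR=1386/1157 → advance +1; mR−mL=954/1157 → turn +1·90°
n=5: pose=(-4,6,S); sL=45/8, sR=9/10; mL=189/80, mR=9/10; mL+mR=261/80 → advance +1; mR−mL=-117/80 → turn -1·90°
n=6: pose=(-4,5,W); sL=18/17, sR=90/97; mL=108/1649, mR=90/97; mL+mR=1638/1649 → advance +1; mR−mL=1422/1649 → turn +1·90°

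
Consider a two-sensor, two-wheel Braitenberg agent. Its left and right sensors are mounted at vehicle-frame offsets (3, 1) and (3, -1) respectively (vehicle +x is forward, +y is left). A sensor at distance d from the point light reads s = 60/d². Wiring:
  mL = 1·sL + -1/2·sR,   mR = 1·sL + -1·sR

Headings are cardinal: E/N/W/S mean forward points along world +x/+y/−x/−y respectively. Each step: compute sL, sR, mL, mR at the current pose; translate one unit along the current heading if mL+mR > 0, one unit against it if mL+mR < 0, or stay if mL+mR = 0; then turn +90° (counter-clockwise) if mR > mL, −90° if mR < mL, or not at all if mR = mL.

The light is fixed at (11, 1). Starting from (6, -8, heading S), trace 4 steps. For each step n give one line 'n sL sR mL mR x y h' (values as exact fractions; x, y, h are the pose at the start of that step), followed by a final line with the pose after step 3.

0 3/8 1/3 5/24 1/24 6 -8 S
1 12/37 12/29 126/1073 -96/1073 6 -9 W
2 30/49 30/37 375/1813 -360/1813 5 -9 N
3 60/73 60/109 4350/7957 2160/7957 5 -8 E
final 6 -8 S

n=0: pose=(6,-8,S); sL=3/8, sR=1/3; mL=5/24, mR=1/24; mL+mR=1/4 → advance +1; mR−mL=-1/6 → turn -1·90°
n=1: pose=(6,-9,W); sL=12/37, sR=12/29; mL=126/1073, mR=-96/1073; mL+mR=30/1073 → advance +1; mR−mL=-6/29 → turn -1·90°
n=2: pose=(5,-9,N); sL=30/49, sR=30/37; mL=375/1813, mR=-360/1813; mL+mR=15/1813 → advance +1; mR−mL=-15/37 → turn -1·90°
n=3: pose=(5,-8,E); sL=60/73, sR=60/109; mL=4350/7957, mR=2160/7957; mL+mR=6510/7957 → advance +1; mR−mL=-30/109 → turn -1·90°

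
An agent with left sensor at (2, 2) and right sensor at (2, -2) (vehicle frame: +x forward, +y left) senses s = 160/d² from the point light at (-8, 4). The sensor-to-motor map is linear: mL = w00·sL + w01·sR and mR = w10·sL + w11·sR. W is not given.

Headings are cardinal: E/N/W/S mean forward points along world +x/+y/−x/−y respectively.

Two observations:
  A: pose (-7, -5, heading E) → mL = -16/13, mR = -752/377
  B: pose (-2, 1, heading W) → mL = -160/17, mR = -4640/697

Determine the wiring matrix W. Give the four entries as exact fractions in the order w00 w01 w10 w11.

obs A: pose=(-7,-5,E) → sL=80/29, sR=16/13, mL=-16/13, mR=-752/377
obs B: pose=(-2,1,W) → sL=160/41, sR=160/17, mL=-160/17, mR=-4640/697
sensor matrix S = [[80/29, 16/13], [160/41, 160/17]]; det S = 5560320/262769
solve [mL_A; mL_B] = S·[w00; w01] and [mR_A; mR_B] = S·[w10; w11]:
  w00 = 0, w01 = -1, w10 = -1/2, w11 = -1/2

0 -1 -1/2 -1/2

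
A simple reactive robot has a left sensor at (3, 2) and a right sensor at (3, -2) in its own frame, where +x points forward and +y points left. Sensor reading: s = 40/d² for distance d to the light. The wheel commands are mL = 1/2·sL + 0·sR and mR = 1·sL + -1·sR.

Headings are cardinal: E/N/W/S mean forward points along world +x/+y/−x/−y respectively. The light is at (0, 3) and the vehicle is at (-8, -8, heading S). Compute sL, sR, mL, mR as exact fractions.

left sensor world pos  = (-6, -11); dL² = 232
right sensor world pos = (-10, -11); dR² = 296
sL = 40/232 = 5/29
sR = 40/296 = 5/37
mL = 1/2·sL + 0·sR = 5/58
mR = 1·sL + -1·sR = 40/1073

5/29 5/37 5/58 40/1073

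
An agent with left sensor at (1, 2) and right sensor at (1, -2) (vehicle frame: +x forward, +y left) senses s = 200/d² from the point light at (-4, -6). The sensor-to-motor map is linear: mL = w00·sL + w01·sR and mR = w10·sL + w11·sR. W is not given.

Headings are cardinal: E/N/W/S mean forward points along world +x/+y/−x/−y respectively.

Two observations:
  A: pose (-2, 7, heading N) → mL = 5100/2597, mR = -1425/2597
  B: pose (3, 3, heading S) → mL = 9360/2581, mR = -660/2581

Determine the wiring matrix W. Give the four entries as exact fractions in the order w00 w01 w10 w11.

obs A: pose=(-2,7,N) → sL=50/49, sR=50/53, mL=5100/2597, mR=-1425/2597
obs B: pose=(3,3,S) → sL=40/29, sR=200/89, mL=9360/2581, mR=-660/2581
sensor matrix S = [[50/49, 50/53], [40/29, 200/89]]; det S = 6648000/6702857
solve [mL_A; mL_B] = S·[w00; w01] and [mR_A; mR_B] = S·[w10; w11]:
  w00 = 1, w01 = 1, w10 = -1, w11 = 1/2

1 1 -1 1/2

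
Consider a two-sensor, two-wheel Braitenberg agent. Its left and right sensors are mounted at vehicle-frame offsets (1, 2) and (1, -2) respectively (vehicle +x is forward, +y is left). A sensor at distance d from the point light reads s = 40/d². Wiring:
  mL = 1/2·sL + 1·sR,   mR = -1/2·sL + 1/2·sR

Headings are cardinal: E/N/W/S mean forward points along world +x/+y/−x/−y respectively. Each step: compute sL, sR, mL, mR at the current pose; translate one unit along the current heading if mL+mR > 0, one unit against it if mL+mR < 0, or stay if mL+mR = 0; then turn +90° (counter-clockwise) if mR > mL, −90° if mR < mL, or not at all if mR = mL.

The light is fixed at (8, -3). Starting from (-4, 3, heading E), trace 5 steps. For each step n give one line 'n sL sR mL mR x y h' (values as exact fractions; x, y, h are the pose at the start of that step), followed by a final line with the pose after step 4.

0 8/37 40/137 2028/5069 192/5069 -4 3 E
1 20/53 20/97 2030/5141 -440/5141 -3 3 S
2 40/153 40/193 9980/29529 -800/29529 -3 2 W
3 5/29 5/17 375/986 30/493 -4 2 N
4 8/37 40/137 2028/5069 192/5069 -4 3 E
final -3 3 S

n=0: pose=(-4,3,E); sL=8/37, sR=40/137; mL=2028/5069, mR=192/5069; mL+mR=60/137 → advance +1; mR−mL=-1836/5069 → turn -1·90°
n=1: pose=(-3,3,S); sL=20/53, sR=20/97; mL=2030/5141, mR=-440/5141; mL+mR=30/97 → advance +1; mR−mL=-2470/5141 → turn -1·90°
n=2: pose=(-3,2,W); sL=40/153, sR=40/193; mL=9980/29529, mR=-800/29529; mL+mR=60/193 → advance +1; mR−mL=-10780/29529 → turn -1·90°
n=3: pose=(-4,2,N); sL=5/29, sR=5/17; mL=375/986, mR=30/493; mL+mR=15/34 → advance +1; mR−mL=-315/986 → turn -1·90°
n=4: pose=(-4,3,E); sL=8/37, sR=40/137; mL=2028/5069, mR=192/5069; mL+mR=60/137 → advance +1; mR−mL=-1836/5069 → turn -1·90°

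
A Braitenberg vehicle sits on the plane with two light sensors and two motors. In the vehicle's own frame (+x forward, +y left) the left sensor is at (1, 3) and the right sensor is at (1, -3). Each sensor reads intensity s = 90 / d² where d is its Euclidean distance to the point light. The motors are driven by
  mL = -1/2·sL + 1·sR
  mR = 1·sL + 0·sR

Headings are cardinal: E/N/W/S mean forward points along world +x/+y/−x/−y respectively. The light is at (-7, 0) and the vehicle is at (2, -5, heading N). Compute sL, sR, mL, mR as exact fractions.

45/26 9/16 -63/208 45/26

left sensor world pos  = (-1, -4); dL² = 52
right sensor world pos = (5, -4); dR² = 160
sL = 90/52 = 45/26
sR = 90/160 = 9/16
mL = -1/2·sL + 1·sR = -63/208
mR = 1·sL + 0·sR = 45/26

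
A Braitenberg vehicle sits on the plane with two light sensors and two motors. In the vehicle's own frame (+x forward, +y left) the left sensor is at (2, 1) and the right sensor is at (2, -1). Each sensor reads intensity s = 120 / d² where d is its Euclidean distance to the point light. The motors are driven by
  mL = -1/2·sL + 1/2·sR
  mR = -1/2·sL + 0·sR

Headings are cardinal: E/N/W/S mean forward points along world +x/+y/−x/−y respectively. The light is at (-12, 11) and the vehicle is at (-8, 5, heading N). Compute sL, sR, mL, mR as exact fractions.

24/5 120/41 -192/205 -12/5

left sensor world pos  = (-9, 7); dL² = 25
right sensor world pos = (-7, 7); dR² = 41
sL = 120/25 = 24/5
sR = 120/41 = 120/41
mL = -1/2·sL + 1/2·sR = -192/205
mR = -1/2·sL + 0·sR = -12/5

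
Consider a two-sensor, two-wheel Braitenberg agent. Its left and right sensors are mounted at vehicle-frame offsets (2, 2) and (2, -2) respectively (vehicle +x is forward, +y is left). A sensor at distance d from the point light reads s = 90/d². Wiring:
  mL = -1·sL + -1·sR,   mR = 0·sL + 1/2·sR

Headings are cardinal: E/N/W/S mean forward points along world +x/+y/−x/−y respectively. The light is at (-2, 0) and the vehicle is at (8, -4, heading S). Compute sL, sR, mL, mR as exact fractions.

left sensor world pos  = (10, -6); dL² = 180
right sensor world pos = (6, -6); dR² = 100
sL = 90/180 = 1/2
sR = 90/100 = 9/10
mL = -1·sL + -1·sR = -7/5
mR = 0·sL + 1/2·sR = 9/20

1/2 9/10 -7/5 9/20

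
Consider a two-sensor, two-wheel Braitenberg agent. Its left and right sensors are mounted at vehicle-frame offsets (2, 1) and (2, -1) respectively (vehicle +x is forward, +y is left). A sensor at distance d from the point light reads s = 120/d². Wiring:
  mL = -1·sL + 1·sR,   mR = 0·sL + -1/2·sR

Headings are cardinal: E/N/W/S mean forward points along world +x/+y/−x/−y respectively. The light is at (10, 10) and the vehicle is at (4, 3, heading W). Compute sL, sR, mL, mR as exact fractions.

15/16 6/5 21/80 -3/5

left sensor world pos  = (2, 2); dL² = 128
right sensor world pos = (2, 4); dR² = 100
sL = 120/128 = 15/16
sR = 120/100 = 6/5
mL = -1·sL + 1·sR = 21/80
mR = 0·sL + -1/2·sR = -3/5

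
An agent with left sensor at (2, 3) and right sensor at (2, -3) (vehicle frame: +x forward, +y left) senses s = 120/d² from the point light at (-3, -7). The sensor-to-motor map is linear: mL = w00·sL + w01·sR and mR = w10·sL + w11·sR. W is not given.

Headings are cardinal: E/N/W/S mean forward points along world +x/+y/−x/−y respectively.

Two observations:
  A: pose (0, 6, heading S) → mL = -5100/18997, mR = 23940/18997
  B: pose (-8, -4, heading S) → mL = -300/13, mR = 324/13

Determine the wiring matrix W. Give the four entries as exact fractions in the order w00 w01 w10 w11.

-1 1/2 1 1/2

obs A: pose=(0,6,S) → sL=120/157, sR=120/121, mL=-5100/18997, mR=23940/18997
obs B: pose=(-8,-4,S) → sL=24, sR=24/13, mL=-300/13, mR=324/13
sensor matrix S = [[120/157, 120/121], [24, 24/13]]; det S = -5529600/246961
solve [mL_A; mL_B] = S·[w00; w01] and [mR_A; mR_B] = S·[w10; w11]:
  w00 = -1, w01 = 1/2, w10 = 1, w11 = 1/2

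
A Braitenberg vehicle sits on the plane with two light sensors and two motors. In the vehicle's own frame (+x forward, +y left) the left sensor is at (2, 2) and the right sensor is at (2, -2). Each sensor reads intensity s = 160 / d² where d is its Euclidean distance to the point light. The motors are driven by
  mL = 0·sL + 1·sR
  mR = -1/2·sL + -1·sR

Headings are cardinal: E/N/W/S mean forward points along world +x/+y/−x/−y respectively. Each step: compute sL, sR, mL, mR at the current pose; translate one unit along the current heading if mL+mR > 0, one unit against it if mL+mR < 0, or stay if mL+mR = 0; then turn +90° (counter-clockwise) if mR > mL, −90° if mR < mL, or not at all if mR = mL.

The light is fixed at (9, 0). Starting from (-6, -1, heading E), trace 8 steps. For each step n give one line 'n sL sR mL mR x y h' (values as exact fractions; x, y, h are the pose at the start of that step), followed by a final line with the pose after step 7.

0 16/17 80/89 80/89 -2072/1513 -6 -1 E
1 32/41 160/333 160/333 -11888/13653 -7 -1 S
2 20/41 20/41 20/41 -30/41 -7 0 W
3 160/293 160/173 160/173 -60720/50689 -6 0 N
4 16/17 80/89 80/89 -2072/1513 -6 -1 E
5 32/41 160/333 160/333 -11888/13653 -7 -1 S
6 20/41 20/41 20/41 -30/41 -7 0 W
7 160/293 160/173 160/173 -60720/50689 -6 0 N
final -6 -1 E

n=0: pose=(-6,-1,E); sL=16/17, sR=80/89; mL=80/89, mR=-2072/1513; mL+mR=-8/17 → advance -1; mR−mL=-3432/1513 → turn -1·90°
n=1: pose=(-7,-1,S); sL=32/41, sR=160/333; mL=160/333, mR=-11888/13653; mL+mR=-16/41 → advance -1; mR−mL=-18448/13653 → turn -1·90°
n=2: pose=(-7,0,W); sL=20/41, sR=20/41; mL=20/41, mR=-30/41; mL+mR=-10/41 → advance -1; mR−mL=-50/41 → turn -1·90°
n=3: pose=(-6,0,N); sL=160/293, sR=160/173; mL=160/173, mR=-60720/50689; mL+mR=-80/293 → advance -1; mR−mL=-107600/50689 → turn -1·90°
n=4: pose=(-6,-1,E); sL=16/17, sR=80/89; mL=80/89, mR=-2072/1513; mL+mR=-8/17 → advance -1; mR−mL=-3432/1513 → turn -1·90°
n=5: pose=(-7,-1,S); sL=32/41, sR=160/333; mL=160/333, mR=-11888/13653; mL+mR=-16/41 → advance -1; mR−mL=-18448/13653 → turn -1·90°
n=6: pose=(-7,0,W); sL=20/41, sR=20/41; mL=20/41, mR=-30/41; mL+mR=-10/41 → advance -1; mR−mL=-50/41 → turn -1·90°
n=7: pose=(-6,0,N); sL=160/293, sR=160/173; mL=160/173, mR=-60720/50689; mL+mR=-80/293 → advance -1; mR−mL=-107600/50689 → turn -1·90°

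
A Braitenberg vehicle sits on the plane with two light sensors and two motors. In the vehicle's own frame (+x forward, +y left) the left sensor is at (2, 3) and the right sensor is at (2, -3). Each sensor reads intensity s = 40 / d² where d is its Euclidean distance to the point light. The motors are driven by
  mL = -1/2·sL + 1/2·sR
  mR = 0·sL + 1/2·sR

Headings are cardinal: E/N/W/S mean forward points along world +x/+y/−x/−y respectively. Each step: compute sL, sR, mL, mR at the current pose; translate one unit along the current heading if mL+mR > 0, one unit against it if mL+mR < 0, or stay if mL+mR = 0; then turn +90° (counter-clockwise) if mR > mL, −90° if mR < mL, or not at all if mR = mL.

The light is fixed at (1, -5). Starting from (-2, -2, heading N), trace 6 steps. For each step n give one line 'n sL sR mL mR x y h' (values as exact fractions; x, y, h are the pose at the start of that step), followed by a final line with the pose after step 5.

0 40/61 8/5 144/305 4/5 -2 -2 N
1 20/13 20/37 -240/481 10/37 -2 -1 W
2 8 40/29 -96/29 20/29 -1 -1 S
3 5/8 10 75/16 5 -1 0 E
4 8/13 40/53 48/689 20/53 0 0 N
5 20/9 4/9 -8/9 2/9 0 1 W
final 1 1 S

n=0: pose=(-2,-2,N); sL=40/61, sR=8/5; mL=144/305, mR=4/5; mL+mR=388/305 → advance +1; mR−mL=20/61 → turn +1·90°
n=1: pose=(-2,-1,W); sL=20/13, sR=20/37; mL=-240/481, mR=10/37; mL+mR=-110/481 → advance -1; mR−mL=10/13 → turn +1·90°
n=2: pose=(-1,-1,S); sL=8, sR=40/29; mL=-96/29, mR=20/29; mL+mR=-76/29 → advance -1; mR−mL=4 → turn +1·90°
n=3: pose=(-1,0,E); sL=5/8, sR=10; mL=75/16, mR=5; mL+mR=155/16 → advance +1; mR−mL=5/16 → turn +1·90°
n=4: pose=(0,0,N); sL=8/13, sR=40/53; mL=48/689, mR=20/53; mL+mR=308/689 → advance +1; mR−mL=4/13 → turn +1·90°
n=5: pose=(0,1,W); sL=20/9, sR=4/9; mL=-8/9, mR=2/9; mL+mR=-2/3 → advance -1; mR−mL=10/9 → turn +1·90°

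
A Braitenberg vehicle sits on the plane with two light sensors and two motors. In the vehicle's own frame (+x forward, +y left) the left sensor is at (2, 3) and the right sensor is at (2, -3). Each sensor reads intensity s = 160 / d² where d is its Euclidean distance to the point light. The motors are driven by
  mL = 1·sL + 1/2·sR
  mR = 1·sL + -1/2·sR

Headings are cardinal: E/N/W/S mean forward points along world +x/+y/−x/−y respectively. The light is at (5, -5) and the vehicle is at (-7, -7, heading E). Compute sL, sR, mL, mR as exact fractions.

160/101 32/25 5616/2525 2384/2525

left sensor world pos  = (-5, -4); dL² = 101
right sensor world pos = (-5, -10); dR² = 125
sL = 160/101 = 160/101
sR = 160/125 = 32/25
mL = 1·sL + 1/2·sR = 5616/2525
mR = 1·sL + -1/2·sR = 2384/2525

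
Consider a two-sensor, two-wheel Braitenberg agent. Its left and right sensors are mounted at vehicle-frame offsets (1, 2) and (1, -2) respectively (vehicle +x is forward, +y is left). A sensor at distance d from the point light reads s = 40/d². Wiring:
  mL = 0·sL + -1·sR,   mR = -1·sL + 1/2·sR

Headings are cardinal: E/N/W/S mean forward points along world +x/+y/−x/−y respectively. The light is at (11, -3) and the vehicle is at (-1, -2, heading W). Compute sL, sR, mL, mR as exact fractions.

left sensor world pos  = (-2, -4); dL² = 170
right sensor world pos = (-2, 0); dR² = 178
sL = 40/170 = 4/17
sR = 40/178 = 20/89
mL = 0·sL + -1·sR = -20/89
mR = -1·sL + 1/2·sR = -186/1513

4/17 20/89 -20/89 -186/1513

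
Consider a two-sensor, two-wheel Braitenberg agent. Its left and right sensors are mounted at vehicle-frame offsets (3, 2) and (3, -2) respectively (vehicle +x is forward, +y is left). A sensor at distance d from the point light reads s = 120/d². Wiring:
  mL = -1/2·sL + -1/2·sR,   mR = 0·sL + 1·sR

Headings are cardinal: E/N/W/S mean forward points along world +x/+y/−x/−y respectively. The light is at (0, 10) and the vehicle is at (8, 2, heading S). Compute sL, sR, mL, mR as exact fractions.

120/221 120/157 -22680/34697 120/157

left sensor world pos  = (10, -1); dL² = 221
right sensor world pos = (6, -1); dR² = 157
sL = 120/221 = 120/221
sR = 120/157 = 120/157
mL = -1/2·sL + -1/2·sR = -22680/34697
mR = 0·sL + 1·sR = 120/157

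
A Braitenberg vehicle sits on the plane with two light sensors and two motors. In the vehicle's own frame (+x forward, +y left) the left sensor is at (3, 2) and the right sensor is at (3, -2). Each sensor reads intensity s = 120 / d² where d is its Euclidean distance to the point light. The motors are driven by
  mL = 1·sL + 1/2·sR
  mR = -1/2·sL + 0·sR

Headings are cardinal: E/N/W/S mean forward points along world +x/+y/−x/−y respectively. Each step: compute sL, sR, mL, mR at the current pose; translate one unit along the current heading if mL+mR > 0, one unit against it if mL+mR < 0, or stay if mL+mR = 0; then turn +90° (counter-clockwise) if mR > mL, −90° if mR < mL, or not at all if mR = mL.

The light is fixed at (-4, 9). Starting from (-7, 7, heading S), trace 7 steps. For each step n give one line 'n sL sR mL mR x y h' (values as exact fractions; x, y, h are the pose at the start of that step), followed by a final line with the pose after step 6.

n=0: pose=(-7,7,S); sL=60/13, sR=12/5; mL=378/65, mR=-30/13; mL+mR=228/65 → advance +1; mR−mL=-528/65 → turn -1·90°
n=1: pose=(-7,6,W); sL=120/61, sR=120/37; mL=8100/2257, mR=-60/61; mL+mR=5880/2257 → advance +1; mR−mL=-10320/2257 → turn -1·90°
n=2: pose=(-8,6,N); sL=10/3, sR=30; mL=55/3, mR=-5/3; mL+mR=50/3 → advance +1; mR−mL=-20 → turn -1·90°
n=3: pose=(-8,7,E); sL=120, sR=120/17; mL=2100/17, mR=-60; mL+mR=1080/17 → advance +1; mR−mL=-3120/17 → turn -1·90°
n=4: pose=(-7,7,S); sL=60/13, sR=12/5; mL=378/65, mR=-30/13; mL+mR=228/65 → advance +1; mR−mL=-528/65 → turn -1·90°
n=5: pose=(-7,6,W); sL=120/61, sR=120/37; mL=8100/2257, mR=-60/61; mL+mR=5880/2257 → advance +1; mR−mL=-10320/2257 → turn -1·90°
n=6: pose=(-8,6,N); sL=10/3, sR=30; mL=55/3, mR=-5/3; mL+mR=50/3 → advance +1; mR−mL=-20 → turn -1·90°

0 60/13 12/5 378/65 -30/13 -7 7 S
1 120/61 120/37 8100/2257 -60/61 -7 6 W
2 10/3 30 55/3 -5/3 -8 6 N
3 120 120/17 2100/17 -60 -8 7 E
4 60/13 12/5 378/65 -30/13 -7 7 S
5 120/61 120/37 8100/2257 -60/61 -7 6 W
6 10/3 30 55/3 -5/3 -8 6 N
final -8 7 E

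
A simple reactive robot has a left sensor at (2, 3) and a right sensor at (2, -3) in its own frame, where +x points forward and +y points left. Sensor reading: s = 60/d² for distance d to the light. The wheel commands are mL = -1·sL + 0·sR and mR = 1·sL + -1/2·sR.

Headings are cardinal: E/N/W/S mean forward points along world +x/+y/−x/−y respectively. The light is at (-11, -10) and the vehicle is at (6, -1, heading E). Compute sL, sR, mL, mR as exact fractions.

left sensor world pos  = (8, 2); dL² = 505
right sensor world pos = (8, -4); dR² = 397
sL = 60/505 = 12/101
sR = 60/397 = 60/397
mL = -1·sL + 0·sR = -12/101
mR = 1·sL + -1/2·sR = 1734/40097

12/101 60/397 -12/101 1734/40097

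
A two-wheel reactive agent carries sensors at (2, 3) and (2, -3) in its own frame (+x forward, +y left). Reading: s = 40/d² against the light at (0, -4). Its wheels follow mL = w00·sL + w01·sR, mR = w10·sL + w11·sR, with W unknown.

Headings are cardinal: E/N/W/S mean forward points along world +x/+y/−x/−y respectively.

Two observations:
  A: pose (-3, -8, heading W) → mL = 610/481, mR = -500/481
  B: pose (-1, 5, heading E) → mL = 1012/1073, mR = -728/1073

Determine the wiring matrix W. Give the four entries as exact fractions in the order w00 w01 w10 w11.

-1/2 1 -1/2 -1/2

obs A: pose=(-3,-8,W) → sL=20/37, sR=20/13, mL=610/481, mR=-500/481
obs B: pose=(-1,5,E) → sL=8/29, sR=40/37, mL=1012/1073, mR=-728/1073
sensor matrix S = [[20/37, 20/13], [8/29, 40/37]]; det S = 82560/516113
solve [mL_A; mL_B] = S·[w00; w01] and [mR_A; mR_B] = S·[w10; w11]:
  w00 = -1/2, w01 = 1, w10 = -1/2, w11 = -1/2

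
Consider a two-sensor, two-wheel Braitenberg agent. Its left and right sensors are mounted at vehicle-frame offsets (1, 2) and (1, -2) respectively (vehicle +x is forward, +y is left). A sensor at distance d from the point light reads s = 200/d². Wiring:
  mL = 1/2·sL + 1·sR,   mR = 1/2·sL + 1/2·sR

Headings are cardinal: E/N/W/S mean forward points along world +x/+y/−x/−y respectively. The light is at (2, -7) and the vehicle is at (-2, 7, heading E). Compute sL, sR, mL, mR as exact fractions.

40/53 200/153 13660/8109 8360/8109

left sensor world pos  = (-1, 9); dL² = 265
right sensor world pos = (-1, 5); dR² = 153
sL = 200/265 = 40/53
sR = 200/153 = 200/153
mL = 1/2·sL + 1·sR = 13660/8109
mR = 1/2·sL + 1/2·sR = 8360/8109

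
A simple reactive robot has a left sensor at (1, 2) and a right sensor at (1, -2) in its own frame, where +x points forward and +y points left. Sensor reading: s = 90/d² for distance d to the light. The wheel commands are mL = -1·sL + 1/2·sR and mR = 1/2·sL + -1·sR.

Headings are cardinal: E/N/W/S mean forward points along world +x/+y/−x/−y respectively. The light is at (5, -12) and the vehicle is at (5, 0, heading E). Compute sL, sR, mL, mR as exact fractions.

left sensor world pos  = (6, 2); dL² = 197
right sensor world pos = (6, -2); dR² = 101
sL = 90/197 = 90/197
sR = 90/101 = 90/101
mL = -1·sL + 1/2·sR = -225/19897
mR = 1/2·sL + -1·sR = -13185/19897

90/197 90/101 -225/19897 -13185/19897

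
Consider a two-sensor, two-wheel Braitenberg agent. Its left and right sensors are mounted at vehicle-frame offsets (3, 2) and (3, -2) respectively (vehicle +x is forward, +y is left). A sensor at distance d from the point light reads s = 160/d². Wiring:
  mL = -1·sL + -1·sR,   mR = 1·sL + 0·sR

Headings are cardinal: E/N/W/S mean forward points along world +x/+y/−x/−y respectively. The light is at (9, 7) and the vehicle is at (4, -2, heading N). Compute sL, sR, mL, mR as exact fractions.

left sensor world pos  = (2, 1); dL² = 85
right sensor world pos = (6, 1); dR² = 45
sL = 160/85 = 32/17
sR = 160/45 = 32/9
mL = -1·sL + -1·sR = -832/153
mR = 1·sL + 0·sR = 32/17

32/17 32/9 -832/153 32/17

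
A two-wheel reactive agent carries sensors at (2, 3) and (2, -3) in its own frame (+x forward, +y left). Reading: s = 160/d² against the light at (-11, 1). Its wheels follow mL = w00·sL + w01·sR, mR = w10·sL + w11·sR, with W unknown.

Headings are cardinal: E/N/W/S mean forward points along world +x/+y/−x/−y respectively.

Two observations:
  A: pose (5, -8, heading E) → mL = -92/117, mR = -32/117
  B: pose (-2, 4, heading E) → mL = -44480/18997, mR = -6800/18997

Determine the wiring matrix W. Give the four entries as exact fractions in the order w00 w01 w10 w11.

obs A: pose=(5,-8,E) → sL=4/9, sR=40/117, mL=-92/117, mR=-32/117
obs B: pose=(-2,4,E) → sL=160/157, sR=160/121, mL=-44480/18997, mR=-6800/18997
sensor matrix S = [[4/9, 40/117], [160/157, 160/121]]; det S = 177280/740883
solve [mL_A; mL_B] = S·[w00; w01] and [mR_A; mR_B] = S·[w10; w11]:
  w00 = -1, w01 = -1, w10 = -1, w11 = 1/2

-1 -1 -1 1/2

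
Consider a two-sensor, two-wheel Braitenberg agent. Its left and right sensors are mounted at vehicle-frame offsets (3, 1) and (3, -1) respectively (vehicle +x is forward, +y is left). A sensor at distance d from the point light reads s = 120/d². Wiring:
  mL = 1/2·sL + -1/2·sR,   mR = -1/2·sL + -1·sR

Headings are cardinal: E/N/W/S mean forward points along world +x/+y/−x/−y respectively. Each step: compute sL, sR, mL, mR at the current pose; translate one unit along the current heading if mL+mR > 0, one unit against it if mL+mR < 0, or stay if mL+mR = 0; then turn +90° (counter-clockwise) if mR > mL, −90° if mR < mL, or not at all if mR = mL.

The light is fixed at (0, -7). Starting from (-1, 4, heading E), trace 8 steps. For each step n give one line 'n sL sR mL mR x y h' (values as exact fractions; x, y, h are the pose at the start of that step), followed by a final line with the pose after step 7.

n=0: pose=(-1,4,E); sL=30/37, sR=15/13; mL=-165/962, mR=-750/481; mL+mR=-45/26 → advance -1; mR−mL=-1335/962 → turn -1·90°
n=1: pose=(-2,4,S); sL=24/13, sR=120/73; mL=96/949, mR=-2436/949; mL+mR=-180/73 → advance -1; mR−mL=-2532/949 → turn -1·90°
n=2: pose=(-2,5,W); sL=60/73, sR=60/97; mL=720/7081, mR=-7290/7081; mL+mR=-90/97 → advance -1; mR−mL=-8010/7081 → turn -1·90°
n=3: pose=(-1,5,N); sL=120/229, sR=8/15; mL=-16/3435, mR=-2732/3435; mL+mR=-4/5 → advance -1; mR−mL=-2716/3435 → turn -1·90°
n=4: pose=(-1,4,E); sL=30/37, sR=15/13; mL=-165/962, mR=-750/481; mL+mR=-45/26 → advance -1; mR−mL=-1335/962 → turn -1·90°
n=5: pose=(-2,4,S); sL=24/13, sR=120/73; mL=96/949, mR=-2436/949; mL+mR=-180/73 → advance -1; mR−mL=-2532/949 → turn -1·90°
n=6: pose=(-2,5,W); sL=60/73, sR=60/97; mL=720/7081, mR=-7290/7081; mL+mR=-90/97 → advance -1; mR−mL=-8010/7081 → turn -1·90°
n=7: pose=(-1,5,N); sL=120/229, sR=8/15; mL=-16/3435, mR=-2732/3435; mL+mR=-4/5 → advance -1; mR−mL=-2716/3435 → turn -1·90°

0 30/37 15/13 -165/962 -750/481 -1 4 E
1 24/13 120/73 96/949 -2436/949 -2 4 S
2 60/73 60/97 720/7081 -7290/7081 -2 5 W
3 120/229 8/15 -16/3435 -2732/3435 -1 5 N
4 30/37 15/13 -165/962 -750/481 -1 4 E
5 24/13 120/73 96/949 -2436/949 -2 4 S
6 60/73 60/97 720/7081 -7290/7081 -2 5 W
7 120/229 8/15 -16/3435 -2732/3435 -1 5 N
final -1 4 E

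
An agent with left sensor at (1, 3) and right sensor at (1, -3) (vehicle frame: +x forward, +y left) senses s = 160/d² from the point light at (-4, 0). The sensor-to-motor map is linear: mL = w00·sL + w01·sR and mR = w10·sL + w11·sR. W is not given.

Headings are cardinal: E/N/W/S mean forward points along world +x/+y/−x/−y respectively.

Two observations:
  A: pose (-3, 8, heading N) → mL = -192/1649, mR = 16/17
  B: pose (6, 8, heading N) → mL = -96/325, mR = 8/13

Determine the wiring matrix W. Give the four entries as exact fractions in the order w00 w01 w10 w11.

obs A: pose=(-3,8,N) → sL=32/17, sR=160/97, mL=-192/1649, mR=16/17
obs B: pose=(6,8,N) → sL=16/13, sR=16/25, mL=-96/325, mR=8/13
sensor matrix S = [[32/17, 160/97], [16/13, 16/25]]; det S = -442368/535925
solve [mL_A; mL_B] = S·[w00; w01] and [mR_A; mR_B] = S·[w10; w11]:
  w00 = -1/2, w01 = 1/2, w10 = 1/2, w11 = 0

-1/2 1/2 1/2 0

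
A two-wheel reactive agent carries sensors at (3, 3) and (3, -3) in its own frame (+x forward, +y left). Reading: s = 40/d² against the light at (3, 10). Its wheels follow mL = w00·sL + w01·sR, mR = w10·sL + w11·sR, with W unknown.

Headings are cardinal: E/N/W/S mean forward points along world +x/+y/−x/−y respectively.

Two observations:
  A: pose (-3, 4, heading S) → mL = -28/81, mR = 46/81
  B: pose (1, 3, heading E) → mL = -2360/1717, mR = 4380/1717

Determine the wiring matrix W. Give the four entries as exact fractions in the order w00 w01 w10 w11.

-1/2 -1/2 1 1/2

obs A: pose=(-3,4,S) → sL=4/9, sR=20/81, mL=-28/81, mR=46/81
obs B: pose=(1,3,E) → sL=40/17, sR=40/101, mL=-2360/1717, mR=4380/1717
sensor matrix S = [[4/9, 20/81], [40/17, 40/101]]; det S = -56320/139077
solve [mL_A; mL_B] = S·[w00; w01] and [mR_A; mR_B] = S·[w10; w11]:
  w00 = -1/2, w01 = -1/2, w10 = 1, w11 = 1/2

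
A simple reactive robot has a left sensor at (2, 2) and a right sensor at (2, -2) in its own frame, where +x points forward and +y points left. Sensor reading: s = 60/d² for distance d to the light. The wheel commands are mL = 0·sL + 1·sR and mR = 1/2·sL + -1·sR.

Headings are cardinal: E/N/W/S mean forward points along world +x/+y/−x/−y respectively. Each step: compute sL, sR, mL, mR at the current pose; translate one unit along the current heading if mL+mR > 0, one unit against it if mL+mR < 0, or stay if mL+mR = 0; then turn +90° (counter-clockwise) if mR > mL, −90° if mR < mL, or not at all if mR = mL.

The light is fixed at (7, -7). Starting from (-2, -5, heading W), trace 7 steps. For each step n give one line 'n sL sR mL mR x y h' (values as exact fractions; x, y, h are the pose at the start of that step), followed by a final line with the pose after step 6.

n=0: pose=(-2,-5,W); sL=60/121, sR=60/137; mL=60/137, mR=-3150/16577; mL+mR=30/121 → advance +1; mR−mL=-10410/16577 → turn -1·90°
n=1: pose=(-3,-5,N); sL=3/8, sR=3/4; mL=3/4, mR=-9/16; mL+mR=3/16 → advance +1; mR−mL=-21/16 → turn -1·90°
n=2: pose=(-3,-4,E); sL=60/89, sR=12/13; mL=12/13, mR=-678/1157; mL+mR=30/89 → advance +1; mR−mL=-1746/1157 → turn -1·90°
n=3: pose=(-2,-4,S); sL=6/5, sR=30/61; mL=30/61, mR=33/305; mL+mR=3/5 → advance +1; mR−mL=-117/305 → turn -1·90°
n=4: pose=(-2,-5,W); sL=60/121, sR=60/137; mL=60/137, mR=-3150/16577; mL+mR=30/121 → advance +1; mR−mL=-10410/16577 → turn -1·90°
n=5: pose=(-3,-5,N); sL=3/8, sR=3/4; mL=3/4, mR=-9/16; mL+mR=3/16 → advance +1; mR−mL=-21/16 → turn -1·90°
n=6: pose=(-3,-4,E); sL=60/89, sR=12/13; mL=12/13, mR=-678/1157; mL+mR=30/89 → advance +1; mR−mL=-1746/1157 → turn -1·90°

0 60/121 60/137 60/137 -3150/16577 -2 -5 W
1 3/8 3/4 3/4 -9/16 -3 -5 N
2 60/89 12/13 12/13 -678/1157 -3 -4 E
3 6/5 30/61 30/61 33/305 -2 -4 S
4 60/121 60/137 60/137 -3150/16577 -2 -5 W
5 3/8 3/4 3/4 -9/16 -3 -5 N
6 60/89 12/13 12/13 -678/1157 -3 -4 E
final -2 -4 S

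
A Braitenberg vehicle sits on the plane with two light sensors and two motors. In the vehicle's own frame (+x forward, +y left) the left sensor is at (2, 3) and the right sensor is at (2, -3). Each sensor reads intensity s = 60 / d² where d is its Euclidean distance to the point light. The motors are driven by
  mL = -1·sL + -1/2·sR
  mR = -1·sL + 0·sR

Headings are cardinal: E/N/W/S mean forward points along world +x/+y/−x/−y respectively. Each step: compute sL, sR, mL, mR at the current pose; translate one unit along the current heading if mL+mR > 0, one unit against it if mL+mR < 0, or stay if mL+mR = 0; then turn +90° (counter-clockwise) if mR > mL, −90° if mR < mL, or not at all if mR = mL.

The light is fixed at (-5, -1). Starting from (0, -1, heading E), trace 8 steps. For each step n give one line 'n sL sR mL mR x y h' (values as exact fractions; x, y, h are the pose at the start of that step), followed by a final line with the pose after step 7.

0 30/29 30/29 -45/29 -30/29 0 -1 E
1 12 60/53 -666/53 -12 -1 -1 N
2 3 15/2 -27/4 -3 -1 -2 W
3 60/73 60/13 -2970/949 -60/73 0 -2 S
4 30/29 30/29 -45/29 -30/29 0 -1 E
5 12 60/53 -666/53 -12 -1 -1 N
6 3 15/2 -27/4 -3 -1 -2 W
7 60/73 60/13 -2970/949 -60/73 0 -2 S
final 0 -1 E

n=0: pose=(0,-1,E); sL=30/29, sR=30/29; mL=-45/29, mR=-30/29; mL+mR=-75/29 → advance -1; mR−mL=15/29 → turn +1·90°
n=1: pose=(-1,-1,N); sL=12, sR=60/53; mL=-666/53, mR=-12; mL+mR=-1302/53 → advance -1; mR−mL=30/53 → turn +1·90°
n=2: pose=(-1,-2,W); sL=3, sR=15/2; mL=-27/4, mR=-3; mL+mR=-39/4 → advance -1; mR−mL=15/4 → turn +1·90°
n=3: pose=(0,-2,S); sL=60/73, sR=60/13; mL=-2970/949, mR=-60/73; mL+mR=-3750/949 → advance -1; mR−mL=30/13 → turn +1·90°
n=4: pose=(0,-1,E); sL=30/29, sR=30/29; mL=-45/29, mR=-30/29; mL+mR=-75/29 → advance -1; mR−mL=15/29 → turn +1·90°
n=5: pose=(-1,-1,N); sL=12, sR=60/53; mL=-666/53, mR=-12; mL+mR=-1302/53 → advance -1; mR−mL=30/53 → turn +1·90°
n=6: pose=(-1,-2,W); sL=3, sR=15/2; mL=-27/4, mR=-3; mL+mR=-39/4 → advance -1; mR−mL=15/4 → turn +1·90°
n=7: pose=(0,-2,S); sL=60/73, sR=60/13; mL=-2970/949, mR=-60/73; mL+mR=-3750/949 → advance -1; mR−mL=30/13 → turn +1·90°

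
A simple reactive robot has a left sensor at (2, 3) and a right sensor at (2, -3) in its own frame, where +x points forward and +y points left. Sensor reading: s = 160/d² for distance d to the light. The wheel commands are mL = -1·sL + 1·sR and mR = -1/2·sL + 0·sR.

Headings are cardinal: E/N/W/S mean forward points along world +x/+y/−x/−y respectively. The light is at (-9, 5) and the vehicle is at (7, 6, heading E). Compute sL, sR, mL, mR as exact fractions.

8/17 20/41 12/697 -4/17

left sensor world pos  = (9, 9); dL² = 340
right sensor world pos = (9, 3); dR² = 328
sL = 160/340 = 8/17
sR = 160/328 = 20/41
mL = -1·sL + 1·sR = 12/697
mR = -1/2·sL + 0·sR = -4/17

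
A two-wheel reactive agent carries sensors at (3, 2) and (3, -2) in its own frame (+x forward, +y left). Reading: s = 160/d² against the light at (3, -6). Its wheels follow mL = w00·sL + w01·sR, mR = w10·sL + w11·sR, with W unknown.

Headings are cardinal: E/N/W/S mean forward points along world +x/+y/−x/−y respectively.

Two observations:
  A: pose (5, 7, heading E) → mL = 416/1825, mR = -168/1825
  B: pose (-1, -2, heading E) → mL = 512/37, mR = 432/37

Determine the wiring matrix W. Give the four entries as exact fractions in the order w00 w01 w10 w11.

-1/2 1/2 -1 1/2

obs A: pose=(5,7,E) → sL=16/25, sR=80/73, mL=416/1825, mR=-168/1825
obs B: pose=(-1,-2,E) → sL=160/37, sR=32, mL=512/37, mR=432/37
sensor matrix S = [[16/25, 80/73], [160/37, 32]]; det S = 1062912/67525
solve [mL_A; mL_B] = S·[w00; w01] and [mR_A; mR_B] = S·[w10; w11]:
  w00 = -1/2, w01 = 1/2, w10 = -1, w11 = 1/2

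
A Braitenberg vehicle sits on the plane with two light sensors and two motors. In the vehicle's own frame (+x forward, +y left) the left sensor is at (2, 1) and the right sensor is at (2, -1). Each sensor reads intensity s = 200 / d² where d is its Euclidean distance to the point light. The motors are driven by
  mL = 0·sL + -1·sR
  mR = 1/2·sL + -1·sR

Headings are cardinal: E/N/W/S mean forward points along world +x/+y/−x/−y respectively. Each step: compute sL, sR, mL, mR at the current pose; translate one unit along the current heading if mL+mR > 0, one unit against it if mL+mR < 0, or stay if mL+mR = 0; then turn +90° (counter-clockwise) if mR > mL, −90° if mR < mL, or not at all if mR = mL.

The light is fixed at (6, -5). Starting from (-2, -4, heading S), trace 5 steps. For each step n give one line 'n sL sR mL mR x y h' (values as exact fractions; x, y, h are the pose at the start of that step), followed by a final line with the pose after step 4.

n=0: pose=(-2,-4,S); sL=4, sR=100/41; mL=-100/41, mR=-18/41; mL+mR=-118/41 → advance -1; mR−mL=2 → turn +1·90°
n=1: pose=(-2,-3,E); sL=40/9, sR=200/37; mL=-200/37, mR=-1060/333; mL+mR=-2860/333 → advance -1; mR−mL=20/9 → turn +1·90°
n=2: pose=(-3,-3,N); sL=50/29, sR=5/2; mL=-5/2, mR=-95/58; mL+mR=-120/29 → advance -1; mR−mL=25/29 → turn +1·90°
n=3: pose=(-3,-4,W); sL=200/121, sR=8/5; mL=-8/5, mR=-468/605; mL+mR=-1436/605 → advance -1; mR−mL=100/121 → turn +1·90°
n=4: pose=(-2,-4,S); sL=4, sR=100/41; mL=-100/41, mR=-18/41; mL+mR=-118/41 → advance -1; mR−mL=2 → turn +1·90°

0 4 100/41 -100/41 -18/41 -2 -4 S
1 40/9 200/37 -200/37 -1060/333 -2 -3 E
2 50/29 5/2 -5/2 -95/58 -3 -3 N
3 200/121 8/5 -8/5 -468/605 -3 -4 W
4 4 100/41 -100/41 -18/41 -2 -4 S
final -2 -3 E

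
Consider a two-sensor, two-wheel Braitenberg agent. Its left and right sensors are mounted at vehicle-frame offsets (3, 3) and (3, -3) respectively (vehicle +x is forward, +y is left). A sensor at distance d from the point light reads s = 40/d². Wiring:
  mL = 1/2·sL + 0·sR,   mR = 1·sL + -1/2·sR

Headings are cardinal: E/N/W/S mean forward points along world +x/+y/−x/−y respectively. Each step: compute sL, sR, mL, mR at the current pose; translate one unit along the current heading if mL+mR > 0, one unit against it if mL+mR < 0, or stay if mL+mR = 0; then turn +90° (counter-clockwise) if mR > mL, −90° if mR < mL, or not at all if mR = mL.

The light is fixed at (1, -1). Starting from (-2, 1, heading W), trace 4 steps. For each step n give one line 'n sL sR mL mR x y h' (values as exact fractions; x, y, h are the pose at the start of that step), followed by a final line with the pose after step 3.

n=0: pose=(-2,1,W); sL=40/37, sR=40/61; mL=20/37, mR=1700/2257; mL+mR=2920/2257 → advance +1; mR−mL=480/2257 → turn +1·90°
n=1: pose=(-3,1,S); sL=20, sR=4/5; mL=10, mR=98/5; mL+mR=148/5 → advance +1; mR−mL=48/5 → turn +1·90°
n=2: pose=(-3,0,E); sL=40/17, sR=8; mL=20/17, mR=-28/17; mL+mR=-8/17 → advance -1; mR−mL=-48/17 → turn -1·90°
n=3: pose=(-4,0,S); sL=5, sR=10/17; mL=5/2, mR=80/17; mL+mR=245/34 → advance +1; mR−mL=75/34 → turn +1·90°

0 40/37 40/61 20/37 1700/2257 -2 1 W
1 20 4/5 10 98/5 -3 1 S
2 40/17 8 20/17 -28/17 -3 0 E
3 5 10/17 5/2 80/17 -4 0 S
final -4 -1 E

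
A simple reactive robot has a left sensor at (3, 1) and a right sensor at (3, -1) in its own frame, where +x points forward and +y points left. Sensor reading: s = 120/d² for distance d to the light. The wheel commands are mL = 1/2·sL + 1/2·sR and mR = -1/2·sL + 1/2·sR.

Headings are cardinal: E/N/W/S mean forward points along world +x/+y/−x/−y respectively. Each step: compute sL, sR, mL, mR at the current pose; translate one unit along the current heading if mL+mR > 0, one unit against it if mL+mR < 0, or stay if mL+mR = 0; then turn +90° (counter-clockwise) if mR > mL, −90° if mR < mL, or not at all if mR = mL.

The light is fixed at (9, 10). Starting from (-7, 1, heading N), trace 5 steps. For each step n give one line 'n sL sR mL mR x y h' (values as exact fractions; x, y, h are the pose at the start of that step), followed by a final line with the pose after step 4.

n=0: pose=(-7,1,N); sL=24/65, sR=40/87; mL=2344/5655, mR=256/5655; mL+mR=40/87 → advance +1; mR−mL=-24/65 → turn -1·90°
n=1: pose=(-7,2,E); sL=60/109, sR=12/25; mL=1404/2725, mR=-96/2725; mL+mR=12/25 → advance +1; mR−mL=-60/109 → turn -1·90°
n=2: pose=(-6,2,S); sL=120/317, sR=120/377; mL=41640/119509, mR=-3600/119509; mL+mR=120/377 → advance +1; mR−mL=-120/317 → turn -1·90°
n=3: pose=(-6,1,W); sL=15/53, sR=30/97; mL=3045/10282, mR=135/10282; mL+mR=30/97 → advance +1; mR−mL=-15/53 → turn -1·90°
n=4: pose=(-7,1,N); sL=24/65, sR=40/87; mL=2344/5655, mR=256/5655; mL+mR=40/87 → advance +1; mR−mL=-24/65 → turn -1·90°

0 24/65 40/87 2344/5655 256/5655 -7 1 N
1 60/109 12/25 1404/2725 -96/2725 -7 2 E
2 120/317 120/377 41640/119509 -3600/119509 -6 2 S
3 15/53 30/97 3045/10282 135/10282 -6 1 W
4 24/65 40/87 2344/5655 256/5655 -7 1 N
final -7 2 E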